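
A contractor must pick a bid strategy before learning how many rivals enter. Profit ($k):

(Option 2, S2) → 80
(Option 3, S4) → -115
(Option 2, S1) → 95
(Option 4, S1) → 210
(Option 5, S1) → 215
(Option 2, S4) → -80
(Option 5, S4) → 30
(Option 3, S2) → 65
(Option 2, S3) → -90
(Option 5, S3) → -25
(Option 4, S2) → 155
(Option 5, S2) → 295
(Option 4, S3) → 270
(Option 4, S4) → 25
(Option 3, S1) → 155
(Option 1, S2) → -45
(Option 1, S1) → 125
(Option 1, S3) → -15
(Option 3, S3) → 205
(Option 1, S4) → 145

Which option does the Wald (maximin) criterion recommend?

Option 4

Row minima: Option 1=-45, Option 2=-90, Option 3=-115, Option 4=25, Option 5=-25
Best worst-case = 25 → Option 4.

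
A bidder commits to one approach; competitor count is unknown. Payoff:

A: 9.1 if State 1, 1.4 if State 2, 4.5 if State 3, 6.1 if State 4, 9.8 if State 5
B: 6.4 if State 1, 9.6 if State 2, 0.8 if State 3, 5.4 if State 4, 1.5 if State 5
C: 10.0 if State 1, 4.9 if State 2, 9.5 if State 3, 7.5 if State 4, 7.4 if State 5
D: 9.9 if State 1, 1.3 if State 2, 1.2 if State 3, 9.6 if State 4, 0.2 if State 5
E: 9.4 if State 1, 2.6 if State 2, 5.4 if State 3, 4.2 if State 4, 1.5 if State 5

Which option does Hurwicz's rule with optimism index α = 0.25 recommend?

C

A: 0.25·9.8 + 0.75·1.4 = 3.5
B: 0.25·9.6 + 0.75·0.8 = 3
C: 0.25·10.0 + 0.75·4.9 = 6.175
D: 0.25·9.9 + 0.75·0.2 = 2.625
E: 0.25·9.4 + 0.75·1.5 = 3.475
Highest Hurwicz score = 6.175 → C.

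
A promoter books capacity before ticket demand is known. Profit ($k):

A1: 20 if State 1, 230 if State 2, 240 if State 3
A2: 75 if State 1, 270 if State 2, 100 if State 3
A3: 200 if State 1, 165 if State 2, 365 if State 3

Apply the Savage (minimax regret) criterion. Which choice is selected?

A3

Column bests: State 1=200, State 2=270, State 3=365.
A1 regrets: 180, 40, 125 → max 180
A2 regrets: 125, 0, 265 → max 265
A3 regrets: 0, 105, 0 → max 105
Smallest max regret = 105 → A3.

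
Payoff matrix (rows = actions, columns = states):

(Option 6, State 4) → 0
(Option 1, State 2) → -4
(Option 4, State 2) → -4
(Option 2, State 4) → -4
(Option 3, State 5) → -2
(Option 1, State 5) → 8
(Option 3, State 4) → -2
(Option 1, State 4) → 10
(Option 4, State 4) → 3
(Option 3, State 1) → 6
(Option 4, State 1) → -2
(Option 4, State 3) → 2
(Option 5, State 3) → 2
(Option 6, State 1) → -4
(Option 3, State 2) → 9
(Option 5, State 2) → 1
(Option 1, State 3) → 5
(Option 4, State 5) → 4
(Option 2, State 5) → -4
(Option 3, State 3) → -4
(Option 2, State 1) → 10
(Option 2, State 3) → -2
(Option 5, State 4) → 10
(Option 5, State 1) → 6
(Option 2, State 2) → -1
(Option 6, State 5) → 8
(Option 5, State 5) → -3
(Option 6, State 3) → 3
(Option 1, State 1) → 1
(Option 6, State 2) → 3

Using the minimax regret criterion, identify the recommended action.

Option 5

Column bests: State 1=10, State 2=9, State 3=5, State 4=10, State 5=8.
Option 1 regrets: 9, 13, 0, 0, 0 → max 13
Option 2 regrets: 0, 10, 7, 14, 12 → max 14
Option 3 regrets: 4, 0, 9, 12, 10 → max 12
Option 4 regrets: 12, 13, 3, 7, 4 → max 13
Option 5 regrets: 4, 8, 3, 0, 11 → max 11
Option 6 regrets: 14, 6, 2, 10, 0 → max 14
Smallest max regret = 11 → Option 5.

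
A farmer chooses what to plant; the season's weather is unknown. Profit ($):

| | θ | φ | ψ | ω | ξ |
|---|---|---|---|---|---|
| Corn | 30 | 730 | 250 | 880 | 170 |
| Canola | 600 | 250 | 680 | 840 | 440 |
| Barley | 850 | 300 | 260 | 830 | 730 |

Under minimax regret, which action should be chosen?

Column bests: θ=850, φ=730, ψ=680, ω=880, ξ=730.
Corn regrets: 820, 0, 430, 0, 560 → max 820
Canola regrets: 250, 480, 0, 40, 290 → max 480
Barley regrets: 0, 430, 420, 50, 0 → max 430
Smallest max regret = 430 → Barley.

Barley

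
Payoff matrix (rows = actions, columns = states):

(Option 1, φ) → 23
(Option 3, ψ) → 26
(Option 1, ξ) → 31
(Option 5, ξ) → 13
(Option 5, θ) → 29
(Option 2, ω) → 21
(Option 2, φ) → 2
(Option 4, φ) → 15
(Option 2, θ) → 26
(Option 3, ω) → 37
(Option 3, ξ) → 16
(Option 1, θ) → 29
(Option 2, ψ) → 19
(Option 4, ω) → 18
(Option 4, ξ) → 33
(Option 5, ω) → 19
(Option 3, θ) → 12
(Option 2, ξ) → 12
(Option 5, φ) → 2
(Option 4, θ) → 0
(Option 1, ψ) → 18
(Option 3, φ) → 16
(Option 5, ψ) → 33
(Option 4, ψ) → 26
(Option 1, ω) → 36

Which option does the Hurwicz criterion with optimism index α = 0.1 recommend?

Option 1

Option 1: 0.1·36 + 0.9·18 = 19.8
Option 2: 0.1·26 + 0.9·2 = 4.4
Option 3: 0.1·37 + 0.9·12 = 14.5
Option 4: 0.1·33 + 0.9·0 = 3.3
Option 5: 0.1·33 + 0.9·2 = 5.1
Highest Hurwicz score = 19.8 → Option 1.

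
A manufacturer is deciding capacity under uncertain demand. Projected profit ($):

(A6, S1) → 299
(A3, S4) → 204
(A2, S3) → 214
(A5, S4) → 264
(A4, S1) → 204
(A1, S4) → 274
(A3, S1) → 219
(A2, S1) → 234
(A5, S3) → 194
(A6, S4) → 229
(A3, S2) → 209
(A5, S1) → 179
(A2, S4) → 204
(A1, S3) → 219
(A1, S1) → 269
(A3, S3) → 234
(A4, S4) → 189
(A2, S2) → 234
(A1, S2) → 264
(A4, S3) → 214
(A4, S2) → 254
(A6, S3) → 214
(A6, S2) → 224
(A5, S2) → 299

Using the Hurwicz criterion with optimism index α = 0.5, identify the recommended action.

A1: 0.5·274 + 0.5·219 = 246.5
A2: 0.5·234 + 0.5·204 = 219
A3: 0.5·234 + 0.5·204 = 219
A4: 0.5·254 + 0.5·189 = 221.5
A5: 0.5·299 + 0.5·179 = 239
A6: 0.5·299 + 0.5·214 = 256.5
Highest Hurwicz score = 256.5 → A6.

A6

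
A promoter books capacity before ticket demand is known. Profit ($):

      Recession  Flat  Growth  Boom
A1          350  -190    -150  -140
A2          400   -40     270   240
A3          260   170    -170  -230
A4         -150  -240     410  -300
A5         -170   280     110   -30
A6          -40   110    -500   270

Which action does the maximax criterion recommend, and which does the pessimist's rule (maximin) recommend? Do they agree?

maximax → A4; maximin → A2 (disagree)

Row maxima: A1=350, A2=400, A3=260, A4=410, A5=280, A6=270
Best best-case = 410 → A4.
Row minima: A1=-190, A2=-40, A3=-230, A4=-300, A5=-170, A6=-500
Best worst-case = -40 → A2.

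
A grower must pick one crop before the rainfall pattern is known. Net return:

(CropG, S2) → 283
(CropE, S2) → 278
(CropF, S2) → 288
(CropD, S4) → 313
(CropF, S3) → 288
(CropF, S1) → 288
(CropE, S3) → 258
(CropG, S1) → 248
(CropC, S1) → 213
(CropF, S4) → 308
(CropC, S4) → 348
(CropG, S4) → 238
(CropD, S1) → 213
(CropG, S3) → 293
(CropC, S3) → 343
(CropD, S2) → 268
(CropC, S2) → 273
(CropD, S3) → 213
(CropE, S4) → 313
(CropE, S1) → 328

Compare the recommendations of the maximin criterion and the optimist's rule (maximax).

Row minima: CropE=258, CropC=213, CropD=213, CropF=288, CropG=238
Best worst-case = 288 → CropF.
Row maxima: CropE=328, CropC=348, CropD=313, CropF=308, CropG=293
Best best-case = 348 → CropC.

maximin → CropF; maximax → CropC (disagree)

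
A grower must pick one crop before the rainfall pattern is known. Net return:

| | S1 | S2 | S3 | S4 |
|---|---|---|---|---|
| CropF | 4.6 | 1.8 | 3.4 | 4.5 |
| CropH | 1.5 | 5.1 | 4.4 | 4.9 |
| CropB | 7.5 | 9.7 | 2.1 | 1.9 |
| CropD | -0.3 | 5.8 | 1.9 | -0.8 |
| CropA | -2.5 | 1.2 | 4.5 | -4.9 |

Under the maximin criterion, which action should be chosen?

CropB

Row minima: CropF=1.8, CropH=1.5, CropB=1.9, CropD=-0.8, CropA=-4.9
Best worst-case = 1.9 → CropB.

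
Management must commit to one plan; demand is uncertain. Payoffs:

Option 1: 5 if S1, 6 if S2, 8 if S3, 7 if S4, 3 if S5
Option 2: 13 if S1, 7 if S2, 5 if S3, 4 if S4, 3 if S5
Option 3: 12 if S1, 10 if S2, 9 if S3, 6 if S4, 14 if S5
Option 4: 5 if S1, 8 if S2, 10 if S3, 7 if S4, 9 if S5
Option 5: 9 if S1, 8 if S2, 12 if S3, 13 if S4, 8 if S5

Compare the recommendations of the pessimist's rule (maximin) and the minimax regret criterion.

maximin → Option 5; minimax regret → Option 5 (agree)

Row minima: Option 1=3, Option 2=3, Option 3=6, Option 4=5, Option 5=8
Best worst-case = 8 → Option 5.
Column bests: S1=13, S2=10, S3=12, S4=13, S5=14.
Option 1 regrets: 8, 4, 4, 6, 11 → max 11
Option 2 regrets: 0, 3, 7, 9, 11 → max 11
Option 3 regrets: 1, 0, 3, 7, 0 → max 7
Option 4 regrets: 8, 2, 2, 6, 5 → max 8
Option 5 regrets: 4, 2, 0, 0, 6 → max 6
Smallest max regret = 6 → Option 5.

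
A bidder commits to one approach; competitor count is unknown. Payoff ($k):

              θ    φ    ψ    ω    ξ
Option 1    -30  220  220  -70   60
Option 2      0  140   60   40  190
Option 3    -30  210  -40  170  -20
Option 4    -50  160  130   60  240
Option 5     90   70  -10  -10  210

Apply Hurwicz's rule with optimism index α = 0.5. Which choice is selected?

Option 5

Option 1: 0.5·220 + 0.5·(-70) = 75
Option 2: 0.5·190 + 0.5·0 = 95
Option 3: 0.5·210 + 0.5·(-40) = 85
Option 4: 0.5·240 + 0.5·(-50) = 95
Option 5: 0.5·210 + 0.5·(-10) = 100
Highest Hurwicz score = 100 → Option 5.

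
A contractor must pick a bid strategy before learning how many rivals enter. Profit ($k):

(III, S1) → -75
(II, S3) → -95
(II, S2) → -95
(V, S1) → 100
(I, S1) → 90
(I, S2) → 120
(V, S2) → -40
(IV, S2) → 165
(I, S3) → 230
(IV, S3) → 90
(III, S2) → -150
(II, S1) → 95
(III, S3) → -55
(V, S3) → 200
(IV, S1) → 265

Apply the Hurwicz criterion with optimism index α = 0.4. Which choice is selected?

I: 0.4·230 + 0.6·90 = 146
II: 0.4·95 + 0.6·(-95) = -19
III: 0.4·(-55) + 0.6·(-150) = -112
IV: 0.4·265 + 0.6·90 = 160
V: 0.4·200 + 0.6·(-40) = 56
Highest Hurwicz score = 160 → IV.

IV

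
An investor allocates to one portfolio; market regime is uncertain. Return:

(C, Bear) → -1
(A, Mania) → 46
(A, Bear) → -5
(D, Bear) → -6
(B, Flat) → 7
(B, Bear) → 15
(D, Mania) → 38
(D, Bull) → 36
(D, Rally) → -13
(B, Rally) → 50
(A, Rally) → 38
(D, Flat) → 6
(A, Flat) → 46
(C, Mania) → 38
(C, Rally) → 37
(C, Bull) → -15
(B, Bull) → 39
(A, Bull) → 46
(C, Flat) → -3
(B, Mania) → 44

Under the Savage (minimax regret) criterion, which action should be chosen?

Column bests: Bear=15, Flat=46, Bull=46, Rally=50, Mania=46.
A regrets: 20, 0, 0, 12, 0 → max 20
B regrets: 0, 39, 7, 0, 2 → max 39
C regrets: 16, 49, 61, 13, 8 → max 61
D regrets: 21, 40, 10, 63, 8 → max 63
Smallest max regret = 20 → A.

A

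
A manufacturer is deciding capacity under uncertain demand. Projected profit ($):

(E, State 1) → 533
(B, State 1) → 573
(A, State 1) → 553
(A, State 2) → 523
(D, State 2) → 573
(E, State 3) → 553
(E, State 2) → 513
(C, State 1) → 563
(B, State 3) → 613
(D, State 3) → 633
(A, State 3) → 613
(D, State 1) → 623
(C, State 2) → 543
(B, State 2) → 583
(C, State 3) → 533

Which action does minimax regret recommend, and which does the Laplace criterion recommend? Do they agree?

Column bests: State 1=623, State 2=583, State 3=633.
A regrets: 70, 60, 20 → max 70
B regrets: 50, 0, 20 → max 50
C regrets: 60, 40, 100 → max 100
D regrets: 0, 10, 0 → max 10
E regrets: 90, 70, 80 → max 90
Smallest max regret = 10 → D.
Row averages: A=563, B=1769/3, C=1639/3, D=1829/3, E=533
Highest average = 1829/3 → D.

minimax regret → D; laplace → D (agree)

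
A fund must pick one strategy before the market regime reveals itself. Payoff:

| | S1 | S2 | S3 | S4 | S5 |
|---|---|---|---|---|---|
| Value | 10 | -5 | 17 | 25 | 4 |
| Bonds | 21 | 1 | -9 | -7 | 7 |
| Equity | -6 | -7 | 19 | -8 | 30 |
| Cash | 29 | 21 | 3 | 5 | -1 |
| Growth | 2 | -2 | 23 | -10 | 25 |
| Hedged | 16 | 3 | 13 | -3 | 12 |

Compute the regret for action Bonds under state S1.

Best payoff under S1 is 29.
Regret = 29 − 21 = 8.

8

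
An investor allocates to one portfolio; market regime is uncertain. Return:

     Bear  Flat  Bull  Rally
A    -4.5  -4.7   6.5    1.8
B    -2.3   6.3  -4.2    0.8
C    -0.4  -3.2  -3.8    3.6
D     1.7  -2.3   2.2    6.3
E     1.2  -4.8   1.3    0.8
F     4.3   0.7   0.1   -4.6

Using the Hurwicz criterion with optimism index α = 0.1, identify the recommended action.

D

A: 0.1·6.5 + 0.9·(-4.7) = -3.58
B: 0.1·6.3 + 0.9·(-4.2) = -3.15
C: 0.1·3.6 + 0.9·(-3.8) = -3.06
D: 0.1·6.3 + 0.9·(-2.3) = -1.44
E: 0.1·1.3 + 0.9·(-4.8) = -4.19
F: 0.1·4.3 + 0.9·(-4.6) = -3.71
Highest Hurwicz score = -1.44 → D.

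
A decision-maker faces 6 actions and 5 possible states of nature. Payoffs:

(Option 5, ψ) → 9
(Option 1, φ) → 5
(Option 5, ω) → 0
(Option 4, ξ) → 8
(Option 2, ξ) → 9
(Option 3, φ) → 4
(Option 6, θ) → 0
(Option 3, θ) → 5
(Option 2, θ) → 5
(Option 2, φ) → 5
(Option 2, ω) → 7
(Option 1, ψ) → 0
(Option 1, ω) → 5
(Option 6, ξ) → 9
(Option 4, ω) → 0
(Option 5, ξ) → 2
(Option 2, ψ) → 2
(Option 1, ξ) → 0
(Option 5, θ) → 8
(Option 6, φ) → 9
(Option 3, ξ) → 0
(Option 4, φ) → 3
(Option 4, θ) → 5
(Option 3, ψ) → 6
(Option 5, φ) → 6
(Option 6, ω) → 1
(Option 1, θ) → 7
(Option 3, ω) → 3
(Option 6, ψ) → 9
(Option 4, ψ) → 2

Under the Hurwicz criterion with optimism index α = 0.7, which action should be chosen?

Option 2

Option 1: 0.7·7 + 0.3·0 = 4.9
Option 2: 0.7·9 + 0.3·2 = 6.9
Option 3: 0.7·6 + 0.3·0 = 4.2
Option 4: 0.7·8 + 0.3·0 = 5.6
Option 5: 0.7·9 + 0.3·0 = 6.3
Option 6: 0.7·9 + 0.3·0 = 6.3
Highest Hurwicz score = 6.9 → Option 2.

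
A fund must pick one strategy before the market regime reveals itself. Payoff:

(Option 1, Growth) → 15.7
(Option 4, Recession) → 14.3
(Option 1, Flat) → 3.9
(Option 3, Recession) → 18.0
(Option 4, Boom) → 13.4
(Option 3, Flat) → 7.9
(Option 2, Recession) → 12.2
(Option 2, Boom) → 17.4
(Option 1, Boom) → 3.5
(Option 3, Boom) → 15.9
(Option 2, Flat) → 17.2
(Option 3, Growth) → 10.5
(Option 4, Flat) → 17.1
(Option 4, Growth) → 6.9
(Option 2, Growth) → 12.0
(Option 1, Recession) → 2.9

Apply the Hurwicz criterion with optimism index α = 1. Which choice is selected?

Option 1: 1·15.7 + 0·2.9 = 15.7
Option 2: 1·17.4 + 0·12.0 = 17.4
Option 3: 1·18.0 + 0·7.9 = 18
Option 4: 1·17.1 + 0·6.9 = 17.1
Highest Hurwicz score = 18 → Option 3.

Option 3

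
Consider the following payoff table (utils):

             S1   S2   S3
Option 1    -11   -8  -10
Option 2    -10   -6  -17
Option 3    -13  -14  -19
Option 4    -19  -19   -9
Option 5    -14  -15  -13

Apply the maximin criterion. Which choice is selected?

Row minima: Option 1=-11, Option 2=-17, Option 3=-19, Option 4=-19, Option 5=-15
Best worst-case = -11 → Option 1.

Option 1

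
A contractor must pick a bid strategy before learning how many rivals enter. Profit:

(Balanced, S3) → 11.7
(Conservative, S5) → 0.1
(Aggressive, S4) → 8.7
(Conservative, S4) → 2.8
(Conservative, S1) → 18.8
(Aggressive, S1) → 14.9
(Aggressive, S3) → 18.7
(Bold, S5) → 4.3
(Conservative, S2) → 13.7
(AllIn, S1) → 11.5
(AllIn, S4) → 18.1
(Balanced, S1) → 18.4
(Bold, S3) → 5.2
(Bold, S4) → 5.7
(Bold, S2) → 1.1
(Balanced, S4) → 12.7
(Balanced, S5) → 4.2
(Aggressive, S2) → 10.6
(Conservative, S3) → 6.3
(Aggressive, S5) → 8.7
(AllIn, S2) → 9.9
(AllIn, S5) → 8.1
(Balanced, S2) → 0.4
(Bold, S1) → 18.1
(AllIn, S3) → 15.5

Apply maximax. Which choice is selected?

Conservative

Row maxima: Conservative=18.8, Balanced=18.4, Aggressive=18.7, Bold=18.1, AllIn=18.1
Best best-case = 18.8 → Conservative.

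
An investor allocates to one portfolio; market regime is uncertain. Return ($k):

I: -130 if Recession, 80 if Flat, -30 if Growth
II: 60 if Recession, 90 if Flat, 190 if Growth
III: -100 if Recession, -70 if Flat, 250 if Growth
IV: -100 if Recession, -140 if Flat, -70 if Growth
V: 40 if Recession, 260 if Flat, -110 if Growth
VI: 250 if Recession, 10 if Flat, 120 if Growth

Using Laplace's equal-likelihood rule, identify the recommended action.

Row averages: I=-80/3, II=340/3, III=80/3, IV=-310/3, V=190/3, VI=380/3
Highest average = 380/3 → VI.

VI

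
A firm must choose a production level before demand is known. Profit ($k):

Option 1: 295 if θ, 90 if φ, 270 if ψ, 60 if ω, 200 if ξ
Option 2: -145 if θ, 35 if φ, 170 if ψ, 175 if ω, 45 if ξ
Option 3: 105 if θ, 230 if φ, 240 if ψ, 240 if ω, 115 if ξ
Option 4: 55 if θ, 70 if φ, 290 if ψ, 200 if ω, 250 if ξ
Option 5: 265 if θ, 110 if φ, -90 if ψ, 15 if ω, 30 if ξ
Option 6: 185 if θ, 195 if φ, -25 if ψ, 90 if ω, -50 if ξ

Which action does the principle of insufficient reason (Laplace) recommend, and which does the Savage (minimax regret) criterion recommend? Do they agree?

Row averages: Option 1=183, Option 2=56, Option 3=186, Option 4=173, Option 5=66, Option 6=79
Highest average = 186 → Option 3.
Column bests: θ=295, φ=230, ψ=290, ω=240, ξ=250.
Option 1 regrets: 0, 140, 20, 180, 50 → max 180
Option 2 regrets: 440, 195, 120, 65, 205 → max 440
Option 3 regrets: 190, 0, 50, 0, 135 → max 190
Option 4 regrets: 240, 160, 0, 40, 0 → max 240
Option 5 regrets: 30, 120, 380, 225, 220 → max 380
Option 6 regrets: 110, 35, 315, 150, 300 → max 315
Smallest max regret = 180 → Option 1.

laplace → Option 3; minimax regret → Option 1 (disagree)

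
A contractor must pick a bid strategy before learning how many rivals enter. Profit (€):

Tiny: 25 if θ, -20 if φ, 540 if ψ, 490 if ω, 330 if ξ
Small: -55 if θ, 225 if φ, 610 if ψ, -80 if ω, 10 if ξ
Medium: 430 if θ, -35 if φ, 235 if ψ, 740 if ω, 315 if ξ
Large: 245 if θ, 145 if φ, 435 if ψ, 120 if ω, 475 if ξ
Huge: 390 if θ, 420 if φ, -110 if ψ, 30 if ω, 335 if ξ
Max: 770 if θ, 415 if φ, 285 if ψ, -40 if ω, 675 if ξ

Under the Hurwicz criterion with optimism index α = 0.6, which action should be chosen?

Tiny: 0.6·540 + 0.4·(-20) = 316
Small: 0.6·610 + 0.4·(-80) = 334
Medium: 0.6·740 + 0.4·(-35) = 430
Large: 0.6·475 + 0.4·120 = 333
Huge: 0.6·420 + 0.4·(-110) = 208
Max: 0.6·770 + 0.4·(-40) = 446
Highest Hurwicz score = 446 → Max.

Max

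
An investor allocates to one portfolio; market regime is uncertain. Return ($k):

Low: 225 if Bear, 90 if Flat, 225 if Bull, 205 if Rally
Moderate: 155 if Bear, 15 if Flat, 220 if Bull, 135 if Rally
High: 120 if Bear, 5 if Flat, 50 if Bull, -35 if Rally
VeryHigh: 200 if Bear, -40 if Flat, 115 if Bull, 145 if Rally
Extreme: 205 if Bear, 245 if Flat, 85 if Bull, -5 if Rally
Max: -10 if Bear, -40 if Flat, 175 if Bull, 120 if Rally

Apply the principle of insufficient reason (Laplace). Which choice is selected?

Low

Row averages: Low=186.25, Moderate=131.25, High=35, VeryHigh=105, Extreme=132.5, Max=61.25
Highest average = 186.25 → Low.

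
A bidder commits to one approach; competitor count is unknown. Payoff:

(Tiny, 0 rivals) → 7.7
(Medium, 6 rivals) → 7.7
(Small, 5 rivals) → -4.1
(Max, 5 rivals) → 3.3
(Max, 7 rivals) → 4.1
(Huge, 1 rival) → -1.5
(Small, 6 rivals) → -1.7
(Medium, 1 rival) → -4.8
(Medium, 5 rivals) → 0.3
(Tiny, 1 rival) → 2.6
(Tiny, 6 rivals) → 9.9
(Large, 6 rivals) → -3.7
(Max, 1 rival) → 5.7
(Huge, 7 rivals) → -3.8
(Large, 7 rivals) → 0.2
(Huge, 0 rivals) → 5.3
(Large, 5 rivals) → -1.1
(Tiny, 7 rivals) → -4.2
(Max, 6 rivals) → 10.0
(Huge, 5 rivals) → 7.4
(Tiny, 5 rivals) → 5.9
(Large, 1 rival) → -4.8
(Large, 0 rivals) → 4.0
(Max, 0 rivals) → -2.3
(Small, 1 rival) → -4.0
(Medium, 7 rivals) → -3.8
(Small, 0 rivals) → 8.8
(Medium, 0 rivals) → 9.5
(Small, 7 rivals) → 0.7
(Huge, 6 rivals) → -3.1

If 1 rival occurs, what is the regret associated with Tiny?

Best payoff under 1 rival is 5.7.
Regret = 5.7 − 2.6 = 3.1.

3.1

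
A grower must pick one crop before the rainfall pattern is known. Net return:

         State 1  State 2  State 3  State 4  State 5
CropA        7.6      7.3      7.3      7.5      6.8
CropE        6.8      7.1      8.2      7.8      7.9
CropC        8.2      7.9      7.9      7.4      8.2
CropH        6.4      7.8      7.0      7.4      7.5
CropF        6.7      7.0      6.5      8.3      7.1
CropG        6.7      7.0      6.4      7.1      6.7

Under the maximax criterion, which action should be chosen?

CropF

Row maxima: CropA=7.6, CropE=8.2, CropC=8.2, CropH=7.8, CropF=8.3, CropG=7.1
Best best-case = 8.3 → CropF.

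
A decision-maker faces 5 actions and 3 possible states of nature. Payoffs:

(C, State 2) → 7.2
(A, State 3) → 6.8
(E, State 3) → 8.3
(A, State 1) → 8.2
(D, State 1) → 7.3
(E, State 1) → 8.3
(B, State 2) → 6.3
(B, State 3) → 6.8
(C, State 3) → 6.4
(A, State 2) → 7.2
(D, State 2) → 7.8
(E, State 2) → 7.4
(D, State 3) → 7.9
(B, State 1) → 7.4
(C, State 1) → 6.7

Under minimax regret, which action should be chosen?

Column bests: State 1=8.3, State 2=7.8, State 3=8.3.
A regrets: 0.1, 0.6, 1.5 → max 1.5
B regrets: 0.9, 1.5, 1.5 → max 1.5
C regrets: 1.6, 0.6, 1.9 → max 1.9
D regrets: 1.0, 0.0, 0.4 → max 1.0
E regrets: 0.0, 0.4, 0.0 → max 0.4
Smallest max regret = 0.4 → E.

E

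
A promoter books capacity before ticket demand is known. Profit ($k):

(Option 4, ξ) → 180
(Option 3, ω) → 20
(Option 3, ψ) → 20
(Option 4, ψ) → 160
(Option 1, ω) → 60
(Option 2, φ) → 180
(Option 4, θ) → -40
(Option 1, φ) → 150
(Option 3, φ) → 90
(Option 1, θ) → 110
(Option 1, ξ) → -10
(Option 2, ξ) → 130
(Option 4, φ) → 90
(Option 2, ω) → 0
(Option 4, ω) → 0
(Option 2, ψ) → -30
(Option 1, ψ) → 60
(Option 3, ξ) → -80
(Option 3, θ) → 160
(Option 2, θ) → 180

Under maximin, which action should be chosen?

Row minima: Option 1=-10, Option 2=-30, Option 3=-80, Option 4=-40
Best worst-case = -10 → Option 1.

Option 1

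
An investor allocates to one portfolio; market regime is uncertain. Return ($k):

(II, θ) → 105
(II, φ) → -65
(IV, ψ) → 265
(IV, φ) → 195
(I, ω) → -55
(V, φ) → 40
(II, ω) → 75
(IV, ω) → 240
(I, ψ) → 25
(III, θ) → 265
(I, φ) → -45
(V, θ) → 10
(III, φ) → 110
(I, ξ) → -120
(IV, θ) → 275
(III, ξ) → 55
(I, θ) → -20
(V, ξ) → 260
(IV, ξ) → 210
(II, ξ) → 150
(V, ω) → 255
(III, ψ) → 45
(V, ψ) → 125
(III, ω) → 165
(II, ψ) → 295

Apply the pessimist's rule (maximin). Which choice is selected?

Row minima: I=-120, II=-65, III=45, IV=195, V=10
Best worst-case = 195 → IV.

IV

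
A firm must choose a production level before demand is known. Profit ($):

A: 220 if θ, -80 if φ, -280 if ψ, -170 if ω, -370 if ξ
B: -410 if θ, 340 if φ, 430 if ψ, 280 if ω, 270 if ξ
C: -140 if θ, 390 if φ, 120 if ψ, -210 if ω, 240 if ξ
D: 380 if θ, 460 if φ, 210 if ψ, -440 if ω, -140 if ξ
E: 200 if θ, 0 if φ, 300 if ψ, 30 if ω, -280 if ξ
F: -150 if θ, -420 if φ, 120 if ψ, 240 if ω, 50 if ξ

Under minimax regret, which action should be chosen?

C

Column bests: θ=380, φ=460, ψ=430, ω=280, ξ=270.
A regrets: 160, 540, 710, 450, 640 → max 710
B regrets: 790, 120, 0, 0, 0 → max 790
C regrets: 520, 70, 310, 490, 30 → max 520
D regrets: 0, 0, 220, 720, 410 → max 720
E regrets: 180, 460, 130, 250, 550 → max 550
F regrets: 530, 880, 310, 40, 220 → max 880
Smallest max regret = 520 → C.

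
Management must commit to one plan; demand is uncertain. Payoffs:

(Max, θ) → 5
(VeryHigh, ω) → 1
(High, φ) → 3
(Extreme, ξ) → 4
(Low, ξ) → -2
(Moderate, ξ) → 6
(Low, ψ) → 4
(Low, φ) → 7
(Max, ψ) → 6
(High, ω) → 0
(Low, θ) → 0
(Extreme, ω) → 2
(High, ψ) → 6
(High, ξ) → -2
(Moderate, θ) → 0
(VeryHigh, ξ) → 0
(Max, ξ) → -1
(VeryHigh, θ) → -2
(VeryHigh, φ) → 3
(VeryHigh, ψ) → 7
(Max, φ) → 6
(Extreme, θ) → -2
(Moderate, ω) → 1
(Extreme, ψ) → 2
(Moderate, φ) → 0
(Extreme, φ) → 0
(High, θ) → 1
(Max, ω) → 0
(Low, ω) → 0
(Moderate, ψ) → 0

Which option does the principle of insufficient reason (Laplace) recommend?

Max

Row averages: Low=1.8, Moderate=1.4, High=1.6, VeryHigh=1.8, Extreme=1.2, Max=3.2
Highest average = 3.2 → Max.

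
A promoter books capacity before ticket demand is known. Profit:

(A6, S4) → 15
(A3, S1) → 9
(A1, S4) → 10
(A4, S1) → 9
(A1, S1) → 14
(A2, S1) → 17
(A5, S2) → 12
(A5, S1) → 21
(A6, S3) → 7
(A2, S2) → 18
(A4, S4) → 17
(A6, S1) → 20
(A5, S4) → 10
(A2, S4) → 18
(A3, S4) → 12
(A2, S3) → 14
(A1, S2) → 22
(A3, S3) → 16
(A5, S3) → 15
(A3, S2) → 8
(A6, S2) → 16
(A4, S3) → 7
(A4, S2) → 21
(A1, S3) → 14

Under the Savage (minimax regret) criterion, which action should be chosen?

A2

Column bests: S1=21, S2=22, S3=16, S4=18.
A1 regrets: 7, 0, 2, 8 → max 8
A2 regrets: 4, 4, 2, 0 → max 4
A3 regrets: 12, 14, 0, 6 → max 14
A4 regrets: 12, 1, 9, 1 → max 12
A5 regrets: 0, 10, 1, 8 → max 10
A6 regrets: 1, 6, 9, 3 → max 9
Smallest max regret = 4 → A2.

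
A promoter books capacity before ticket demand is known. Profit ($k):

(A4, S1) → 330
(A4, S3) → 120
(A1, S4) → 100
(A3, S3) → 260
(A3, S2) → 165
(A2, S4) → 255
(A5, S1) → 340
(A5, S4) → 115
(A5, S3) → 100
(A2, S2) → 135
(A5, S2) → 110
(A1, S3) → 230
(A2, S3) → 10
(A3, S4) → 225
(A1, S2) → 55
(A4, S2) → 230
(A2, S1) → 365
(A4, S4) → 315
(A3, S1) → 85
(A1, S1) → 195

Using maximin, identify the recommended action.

Row minima: A1=55, A2=10, A3=85, A4=120, A5=100
Best worst-case = 120 → A4.

A4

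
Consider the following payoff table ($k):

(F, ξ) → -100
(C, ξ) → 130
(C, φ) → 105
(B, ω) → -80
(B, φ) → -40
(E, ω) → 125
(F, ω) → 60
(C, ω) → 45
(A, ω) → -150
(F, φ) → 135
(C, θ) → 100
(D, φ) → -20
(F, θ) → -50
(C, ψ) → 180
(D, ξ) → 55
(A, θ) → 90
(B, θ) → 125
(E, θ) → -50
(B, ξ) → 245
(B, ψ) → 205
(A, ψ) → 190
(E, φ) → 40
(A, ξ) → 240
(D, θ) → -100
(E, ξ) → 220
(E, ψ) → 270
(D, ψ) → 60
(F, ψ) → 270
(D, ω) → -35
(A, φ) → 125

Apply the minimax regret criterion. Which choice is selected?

C

Column bests: θ=125, φ=135, ψ=270, ω=125, ξ=245.
A regrets: 35, 10, 80, 275, 5 → max 275
B regrets: 0, 175, 65, 205, 0 → max 205
C regrets: 25, 30, 90, 80, 115 → max 115
D regrets: 225, 155, 210, 160, 190 → max 225
E regrets: 175, 95, 0, 0, 25 → max 175
F regrets: 175, 0, 0, 65, 345 → max 345
Smallest max regret = 115 → C.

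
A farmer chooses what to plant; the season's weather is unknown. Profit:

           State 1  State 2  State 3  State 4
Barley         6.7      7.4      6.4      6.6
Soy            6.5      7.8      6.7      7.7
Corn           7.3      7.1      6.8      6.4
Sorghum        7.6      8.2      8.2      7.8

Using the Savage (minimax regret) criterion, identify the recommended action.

Sorghum

Column bests: State 1=7.6, State 2=8.2, State 3=8.2, State 4=7.8.
Barley regrets: 0.9, 0.8, 1.8, 1.2 → max 1.8
Soy regrets: 1.1, 0.4, 1.5, 0.1 → max 1.5
Corn regrets: 0.3, 1.1, 1.4, 1.4 → max 1.4
Sorghum regrets: 0.0, 0.0, 0.0, 0.0 → max 0.0
Smallest max regret = 0.0 → Sorghum.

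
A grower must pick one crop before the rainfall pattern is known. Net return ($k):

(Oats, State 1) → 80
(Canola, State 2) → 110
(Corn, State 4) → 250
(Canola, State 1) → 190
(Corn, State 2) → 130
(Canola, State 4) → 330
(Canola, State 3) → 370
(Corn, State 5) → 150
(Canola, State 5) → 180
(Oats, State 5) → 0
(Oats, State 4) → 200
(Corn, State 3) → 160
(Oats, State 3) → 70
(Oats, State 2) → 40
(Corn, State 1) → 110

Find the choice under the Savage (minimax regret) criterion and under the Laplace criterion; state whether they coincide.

Column bests: State 1=190, State 2=130, State 3=370, State 4=330, State 5=180.
Corn regrets: 80, 0, 210, 80, 30 → max 210
Canola regrets: 0, 20, 0, 0, 0 → max 20
Oats regrets: 110, 90, 300, 130, 180 → max 300
Smallest max regret = 20 → Canola.
Row averages: Corn=160, Canola=236, Oats=78
Highest average = 236 → Canola.

minimax regret → Canola; laplace → Canola (agree)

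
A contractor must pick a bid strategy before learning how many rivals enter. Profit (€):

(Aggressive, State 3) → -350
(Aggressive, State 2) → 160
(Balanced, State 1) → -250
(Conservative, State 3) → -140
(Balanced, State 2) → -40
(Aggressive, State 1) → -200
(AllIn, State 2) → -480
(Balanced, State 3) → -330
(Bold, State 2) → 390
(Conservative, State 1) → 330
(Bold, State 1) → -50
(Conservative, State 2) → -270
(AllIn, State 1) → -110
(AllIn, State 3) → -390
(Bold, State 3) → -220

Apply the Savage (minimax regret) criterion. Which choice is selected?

Bold

Column bests: State 1=330, State 2=390, State 3=-140.
Conservative regrets: 0, 660, 0 → max 660
Balanced regrets: 580, 430, 190 → max 580
Aggressive regrets: 530, 230, 210 → max 530
Bold regrets: 380, 0, 80 → max 380
AllIn regrets: 440, 870, 250 → max 870
Smallest max regret = 380 → Bold.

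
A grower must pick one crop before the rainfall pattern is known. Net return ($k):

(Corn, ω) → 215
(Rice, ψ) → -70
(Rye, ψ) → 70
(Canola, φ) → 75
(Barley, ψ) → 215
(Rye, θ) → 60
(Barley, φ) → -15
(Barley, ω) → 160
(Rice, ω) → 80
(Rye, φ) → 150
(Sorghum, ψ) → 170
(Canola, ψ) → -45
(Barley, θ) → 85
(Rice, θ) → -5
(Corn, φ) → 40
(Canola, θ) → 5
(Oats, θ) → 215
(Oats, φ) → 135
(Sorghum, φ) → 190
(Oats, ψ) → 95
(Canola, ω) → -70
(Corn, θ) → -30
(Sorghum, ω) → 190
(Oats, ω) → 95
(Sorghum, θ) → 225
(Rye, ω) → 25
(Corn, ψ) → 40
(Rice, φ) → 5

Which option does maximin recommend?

Sorghum

Row minima: Rye=25, Rice=-70, Oats=95, Barley=-15, Canola=-70, Sorghum=170, Corn=-30
Best worst-case = 170 → Sorghum.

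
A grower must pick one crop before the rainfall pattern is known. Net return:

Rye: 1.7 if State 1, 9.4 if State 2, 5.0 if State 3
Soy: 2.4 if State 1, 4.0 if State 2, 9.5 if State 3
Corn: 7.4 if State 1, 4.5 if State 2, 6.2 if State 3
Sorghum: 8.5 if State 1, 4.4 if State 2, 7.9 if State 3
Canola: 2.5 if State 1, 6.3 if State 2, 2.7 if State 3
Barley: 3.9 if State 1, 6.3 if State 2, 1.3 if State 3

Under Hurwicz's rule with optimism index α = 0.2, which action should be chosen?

Rye: 0.2·9.4 + 0.8·1.7 = 3.24
Soy: 0.2·9.5 + 0.8·2.4 = 3.82
Corn: 0.2·7.4 + 0.8·4.5 = 5.08
Sorghum: 0.2·8.5 + 0.8·4.4 = 5.22
Canola: 0.2·6.3 + 0.8·2.5 = 3.26
Barley: 0.2·6.3 + 0.8·1.3 = 2.3
Highest Hurwicz score = 5.22 → Sorghum.

Sorghum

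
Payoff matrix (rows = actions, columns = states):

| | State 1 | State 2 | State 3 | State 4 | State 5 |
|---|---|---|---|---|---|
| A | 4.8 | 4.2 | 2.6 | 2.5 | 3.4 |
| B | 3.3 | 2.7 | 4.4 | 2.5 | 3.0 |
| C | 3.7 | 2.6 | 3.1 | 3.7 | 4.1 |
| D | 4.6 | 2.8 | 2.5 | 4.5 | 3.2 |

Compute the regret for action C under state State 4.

0.8

Best payoff under State 4 is 4.5.
Regret = 4.5 − 3.7 = 0.8.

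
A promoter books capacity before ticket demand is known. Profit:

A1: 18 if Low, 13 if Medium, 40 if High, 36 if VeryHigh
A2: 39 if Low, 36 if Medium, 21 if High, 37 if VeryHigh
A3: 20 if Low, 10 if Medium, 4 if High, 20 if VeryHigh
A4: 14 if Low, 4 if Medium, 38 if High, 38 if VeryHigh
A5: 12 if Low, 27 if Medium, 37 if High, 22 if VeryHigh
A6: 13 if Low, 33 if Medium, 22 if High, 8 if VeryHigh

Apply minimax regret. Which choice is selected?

A2

Column bests: Low=39, Medium=36, High=40, VeryHigh=38.
A1 regrets: 21, 23, 0, 2 → max 23
A2 regrets: 0, 0, 19, 1 → max 19
A3 regrets: 19, 26, 36, 18 → max 36
A4 regrets: 25, 32, 2, 0 → max 32
A5 regrets: 27, 9, 3, 16 → max 27
A6 regrets: 26, 3, 18, 30 → max 30
Smallest max regret = 19 → A2.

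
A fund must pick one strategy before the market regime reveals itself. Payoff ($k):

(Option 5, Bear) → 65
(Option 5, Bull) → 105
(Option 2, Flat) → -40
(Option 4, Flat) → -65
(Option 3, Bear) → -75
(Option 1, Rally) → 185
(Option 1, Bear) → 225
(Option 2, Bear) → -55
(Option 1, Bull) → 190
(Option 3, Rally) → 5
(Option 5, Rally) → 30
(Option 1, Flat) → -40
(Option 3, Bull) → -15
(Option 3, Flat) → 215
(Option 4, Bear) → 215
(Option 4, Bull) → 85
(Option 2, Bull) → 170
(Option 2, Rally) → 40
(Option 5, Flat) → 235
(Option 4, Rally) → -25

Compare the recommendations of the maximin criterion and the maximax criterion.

Row minima: Option 1=-40, Option 2=-55, Option 3=-75, Option 4=-65, Option 5=30
Best worst-case = 30 → Option 5.
Row maxima: Option 1=225, Option 2=170, Option 3=215, Option 4=215, Option 5=235
Best best-case = 235 → Option 5.

maximin → Option 5; maximax → Option 5 (agree)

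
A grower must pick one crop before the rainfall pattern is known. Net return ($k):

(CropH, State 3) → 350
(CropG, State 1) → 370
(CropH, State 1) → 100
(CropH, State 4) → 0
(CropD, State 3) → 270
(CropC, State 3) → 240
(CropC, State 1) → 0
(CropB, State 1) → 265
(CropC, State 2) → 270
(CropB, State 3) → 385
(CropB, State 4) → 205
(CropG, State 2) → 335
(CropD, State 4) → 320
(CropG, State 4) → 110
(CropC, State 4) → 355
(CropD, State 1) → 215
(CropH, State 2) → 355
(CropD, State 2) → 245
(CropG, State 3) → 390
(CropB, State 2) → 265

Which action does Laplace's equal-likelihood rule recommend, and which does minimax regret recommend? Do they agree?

Row averages: CropG=301.25, CropC=216.25, CropD=262.5, CropB=280, CropH=201.25
Highest average = 301.25 → CropG.
Column bests: State 1=370, State 2=355, State 3=390, State 4=355.
CropG regrets: 0, 20, 0, 245 → max 245
CropC regrets: 370, 85, 150, 0 → max 370
CropD regrets: 155, 110, 120, 35 → max 155
CropB regrets: 105, 90, 5, 150 → max 150
CropH regrets: 270, 0, 40, 355 → max 355
Smallest max regret = 150 → CropB.

laplace → CropG; minimax regret → CropB (disagree)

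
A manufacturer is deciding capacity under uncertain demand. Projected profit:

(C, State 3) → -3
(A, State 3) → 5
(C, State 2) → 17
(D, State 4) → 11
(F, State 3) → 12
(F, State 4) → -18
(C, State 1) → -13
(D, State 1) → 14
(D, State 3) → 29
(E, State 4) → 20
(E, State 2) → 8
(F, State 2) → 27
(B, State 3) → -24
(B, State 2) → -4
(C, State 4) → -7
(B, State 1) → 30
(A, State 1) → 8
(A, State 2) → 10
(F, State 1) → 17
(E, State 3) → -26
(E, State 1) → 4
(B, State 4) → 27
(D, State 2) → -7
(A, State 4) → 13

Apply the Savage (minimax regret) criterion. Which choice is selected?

Column bests: State 1=30, State 2=27, State 3=29, State 4=27.
A regrets: 22, 17, 24, 14 → max 24
B regrets: 0, 31, 53, 0 → max 53
C regrets: 43, 10, 32, 34 → max 43
D regrets: 16, 34, 0, 16 → max 34
E regrets: 26, 19, 55, 7 → max 55
F regrets: 13, 0, 17, 45 → max 45
Smallest max regret = 24 → A.

A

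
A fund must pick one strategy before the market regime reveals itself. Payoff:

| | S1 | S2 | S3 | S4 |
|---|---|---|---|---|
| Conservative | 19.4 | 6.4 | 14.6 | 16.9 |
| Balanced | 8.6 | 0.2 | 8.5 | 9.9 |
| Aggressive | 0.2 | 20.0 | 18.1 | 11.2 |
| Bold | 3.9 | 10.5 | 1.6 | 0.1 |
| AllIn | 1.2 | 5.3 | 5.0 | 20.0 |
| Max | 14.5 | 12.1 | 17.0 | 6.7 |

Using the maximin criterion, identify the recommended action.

Max

Row minima: Conservative=6.4, Balanced=0.2, Aggressive=0.2, Bold=0.1, AllIn=1.2, Max=6.7
Best worst-case = 6.7 → Max.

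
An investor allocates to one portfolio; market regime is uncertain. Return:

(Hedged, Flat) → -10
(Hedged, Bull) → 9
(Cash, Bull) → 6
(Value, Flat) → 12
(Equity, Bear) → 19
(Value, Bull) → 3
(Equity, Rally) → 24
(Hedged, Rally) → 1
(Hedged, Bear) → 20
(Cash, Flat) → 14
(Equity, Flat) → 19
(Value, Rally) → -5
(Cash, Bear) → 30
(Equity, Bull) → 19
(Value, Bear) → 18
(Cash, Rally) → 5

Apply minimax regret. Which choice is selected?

Equity

Column bests: Bear=30, Flat=19, Bull=19, Rally=24.
Hedged regrets: 10, 29, 10, 23 → max 29
Cash regrets: 0, 5, 13, 19 → max 19
Equity regrets: 11, 0, 0, 0 → max 11
Value regrets: 12, 7, 16, 29 → max 29
Smallest max regret = 11 → Equity.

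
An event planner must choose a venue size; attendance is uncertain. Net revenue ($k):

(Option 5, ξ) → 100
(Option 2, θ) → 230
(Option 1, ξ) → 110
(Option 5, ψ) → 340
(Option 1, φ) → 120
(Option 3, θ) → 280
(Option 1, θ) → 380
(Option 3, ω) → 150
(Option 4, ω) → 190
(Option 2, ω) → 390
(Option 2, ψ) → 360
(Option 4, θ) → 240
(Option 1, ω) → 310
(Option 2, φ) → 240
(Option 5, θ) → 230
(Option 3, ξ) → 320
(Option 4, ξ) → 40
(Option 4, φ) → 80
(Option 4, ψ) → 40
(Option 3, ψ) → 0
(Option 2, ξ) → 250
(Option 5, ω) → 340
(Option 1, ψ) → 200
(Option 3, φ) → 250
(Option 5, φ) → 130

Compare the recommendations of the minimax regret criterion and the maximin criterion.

Column bests: θ=380, φ=250, ψ=360, ω=390, ξ=320.
Option 1 regrets: 0, 130, 160, 80, 210 → max 210
Option 2 regrets: 150, 10, 0, 0, 70 → max 150
Option 3 regrets: 100, 0, 360, 240, 0 → max 360
Option 4 regrets: 140, 170, 320, 200, 280 → max 320
Option 5 regrets: 150, 120, 20, 50, 220 → max 220
Smallest max regret = 150 → Option 2.
Row minima: Option 1=110, Option 2=230, Option 3=0, Option 4=40, Option 5=100
Best worst-case = 230 → Option 2.

minimax regret → Option 2; maximin → Option 2 (agree)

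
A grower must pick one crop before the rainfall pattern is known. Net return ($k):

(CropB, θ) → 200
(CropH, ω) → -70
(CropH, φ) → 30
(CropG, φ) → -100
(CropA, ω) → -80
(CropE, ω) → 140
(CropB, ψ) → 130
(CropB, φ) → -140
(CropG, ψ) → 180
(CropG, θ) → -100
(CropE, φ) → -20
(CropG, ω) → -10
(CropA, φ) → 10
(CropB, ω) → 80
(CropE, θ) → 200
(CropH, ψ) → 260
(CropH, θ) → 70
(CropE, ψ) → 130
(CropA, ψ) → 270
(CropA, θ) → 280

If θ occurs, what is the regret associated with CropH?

210

Best payoff under θ is 280.
Regret = 280 − 70 = 210.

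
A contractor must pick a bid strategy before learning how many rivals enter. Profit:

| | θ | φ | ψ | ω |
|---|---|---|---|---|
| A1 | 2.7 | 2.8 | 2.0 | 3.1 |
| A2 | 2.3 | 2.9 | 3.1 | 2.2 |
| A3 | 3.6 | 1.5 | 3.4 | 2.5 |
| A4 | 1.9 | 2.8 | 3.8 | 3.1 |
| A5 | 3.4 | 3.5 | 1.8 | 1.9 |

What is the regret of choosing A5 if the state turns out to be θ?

0.2

Best payoff under θ is 3.6.
Regret = 3.6 − 3.4 = 0.2.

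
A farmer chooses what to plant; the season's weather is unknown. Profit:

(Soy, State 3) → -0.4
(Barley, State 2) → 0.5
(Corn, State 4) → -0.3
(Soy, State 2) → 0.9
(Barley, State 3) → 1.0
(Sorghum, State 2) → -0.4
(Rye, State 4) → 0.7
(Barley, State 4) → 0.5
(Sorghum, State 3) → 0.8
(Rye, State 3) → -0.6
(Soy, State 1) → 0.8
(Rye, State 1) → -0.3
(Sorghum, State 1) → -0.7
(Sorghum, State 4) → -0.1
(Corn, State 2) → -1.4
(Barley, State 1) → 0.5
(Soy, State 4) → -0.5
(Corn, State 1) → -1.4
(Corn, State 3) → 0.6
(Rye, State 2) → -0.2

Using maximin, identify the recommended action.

Row minima: Rye=-0.6, Barley=0.5, Soy=-0.5, Sorghum=-0.7, Corn=-1.4
Best worst-case = 0.5 → Barley.

Barley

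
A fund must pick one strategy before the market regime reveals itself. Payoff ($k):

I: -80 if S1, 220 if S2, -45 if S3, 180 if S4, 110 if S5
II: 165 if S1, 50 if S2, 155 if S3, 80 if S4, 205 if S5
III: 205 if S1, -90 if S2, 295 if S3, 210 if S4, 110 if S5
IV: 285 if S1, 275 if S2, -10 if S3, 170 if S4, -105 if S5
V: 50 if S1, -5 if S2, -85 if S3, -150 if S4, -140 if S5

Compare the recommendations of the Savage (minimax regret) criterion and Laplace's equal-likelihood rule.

minimax regret → II; laplace → III (disagree)

Column bests: S1=285, S2=275, S3=295, S4=210, S5=205.
I regrets: 365, 55, 340, 30, 95 → max 365
II regrets: 120, 225, 140, 130, 0 → max 225
III regrets: 80, 365, 0, 0, 95 → max 365
IV regrets: 0, 0, 305, 40, 310 → max 310
V regrets: 235, 280, 380, 360, 345 → max 380
Smallest max regret = 225 → II.
Row averages: I=77, II=131, III=146, IV=123, V=-66
Highest average = 146 → III.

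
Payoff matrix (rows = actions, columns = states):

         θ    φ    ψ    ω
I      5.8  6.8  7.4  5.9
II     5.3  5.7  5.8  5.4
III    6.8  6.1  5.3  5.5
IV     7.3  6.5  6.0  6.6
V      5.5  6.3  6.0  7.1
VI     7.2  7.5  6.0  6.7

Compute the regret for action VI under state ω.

Best payoff under ω is 7.1.
Regret = 7.1 − 6.7 = 0.4.

0.4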